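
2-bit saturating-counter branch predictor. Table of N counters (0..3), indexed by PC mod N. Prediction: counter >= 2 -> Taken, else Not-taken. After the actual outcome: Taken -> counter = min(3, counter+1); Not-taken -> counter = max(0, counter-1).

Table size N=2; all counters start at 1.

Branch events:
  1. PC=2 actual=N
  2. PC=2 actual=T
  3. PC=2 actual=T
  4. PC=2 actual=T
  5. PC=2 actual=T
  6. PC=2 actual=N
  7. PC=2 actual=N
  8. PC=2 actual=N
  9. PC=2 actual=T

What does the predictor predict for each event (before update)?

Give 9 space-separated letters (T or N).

Ev 1: PC=2 idx=0 pred=N actual=N -> ctr[0]=0
Ev 2: PC=2 idx=0 pred=N actual=T -> ctr[0]=1
Ev 3: PC=2 idx=0 pred=N actual=T -> ctr[0]=2
Ev 4: PC=2 idx=0 pred=T actual=T -> ctr[0]=3
Ev 5: PC=2 idx=0 pred=T actual=T -> ctr[0]=3
Ev 6: PC=2 idx=0 pred=T actual=N -> ctr[0]=2
Ev 7: PC=2 idx=0 pred=T actual=N -> ctr[0]=1
Ev 8: PC=2 idx=0 pred=N actual=N -> ctr[0]=0
Ev 9: PC=2 idx=0 pred=N actual=T -> ctr[0]=1

Answer: N N N T T T T N N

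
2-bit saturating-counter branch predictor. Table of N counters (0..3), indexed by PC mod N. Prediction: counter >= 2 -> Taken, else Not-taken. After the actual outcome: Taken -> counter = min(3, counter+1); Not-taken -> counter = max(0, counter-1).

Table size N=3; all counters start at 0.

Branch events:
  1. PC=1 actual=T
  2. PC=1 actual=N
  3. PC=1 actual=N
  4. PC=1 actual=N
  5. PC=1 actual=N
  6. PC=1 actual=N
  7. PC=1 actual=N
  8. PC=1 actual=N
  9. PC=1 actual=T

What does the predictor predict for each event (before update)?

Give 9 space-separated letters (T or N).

Answer: N N N N N N N N N

Derivation:
Ev 1: PC=1 idx=1 pred=N actual=T -> ctr[1]=1
Ev 2: PC=1 idx=1 pred=N actual=N -> ctr[1]=0
Ev 3: PC=1 idx=1 pred=N actual=N -> ctr[1]=0
Ev 4: PC=1 idx=1 pred=N actual=N -> ctr[1]=0
Ev 5: PC=1 idx=1 pred=N actual=N -> ctr[1]=0
Ev 6: PC=1 idx=1 pred=N actual=N -> ctr[1]=0
Ev 7: PC=1 idx=1 pred=N actual=N -> ctr[1]=0
Ev 8: PC=1 idx=1 pred=N actual=N -> ctr[1]=0
Ev 9: PC=1 idx=1 pred=N actual=T -> ctr[1]=1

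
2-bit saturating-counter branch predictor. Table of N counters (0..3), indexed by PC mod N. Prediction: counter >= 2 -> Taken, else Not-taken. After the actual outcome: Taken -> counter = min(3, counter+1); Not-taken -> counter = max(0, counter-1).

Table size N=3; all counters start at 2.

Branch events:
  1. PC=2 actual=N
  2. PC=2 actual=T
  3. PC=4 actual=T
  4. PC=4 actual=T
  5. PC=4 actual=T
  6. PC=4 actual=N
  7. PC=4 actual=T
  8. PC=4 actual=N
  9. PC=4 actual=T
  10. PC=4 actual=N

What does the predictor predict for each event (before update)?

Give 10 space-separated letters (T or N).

Answer: T N T T T T T T T T

Derivation:
Ev 1: PC=2 idx=2 pred=T actual=N -> ctr[2]=1
Ev 2: PC=2 idx=2 pred=N actual=T -> ctr[2]=2
Ev 3: PC=4 idx=1 pred=T actual=T -> ctr[1]=3
Ev 4: PC=4 idx=1 pred=T actual=T -> ctr[1]=3
Ev 5: PC=4 idx=1 pred=T actual=T -> ctr[1]=3
Ev 6: PC=4 idx=1 pred=T actual=N -> ctr[1]=2
Ev 7: PC=4 idx=1 pred=T actual=T -> ctr[1]=3
Ev 8: PC=4 idx=1 pred=T actual=N -> ctr[1]=2
Ev 9: PC=4 idx=1 pred=T actual=T -> ctr[1]=3
Ev 10: PC=4 idx=1 pred=T actual=N -> ctr[1]=2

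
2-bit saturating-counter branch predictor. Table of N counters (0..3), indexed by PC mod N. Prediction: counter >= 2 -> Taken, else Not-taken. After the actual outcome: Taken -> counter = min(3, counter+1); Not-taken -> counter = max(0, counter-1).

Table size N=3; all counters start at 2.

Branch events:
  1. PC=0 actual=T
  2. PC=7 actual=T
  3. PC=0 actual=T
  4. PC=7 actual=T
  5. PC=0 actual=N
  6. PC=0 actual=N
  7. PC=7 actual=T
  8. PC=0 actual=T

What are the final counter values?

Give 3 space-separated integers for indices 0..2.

Ev 1: PC=0 idx=0 pred=T actual=T -> ctr[0]=3
Ev 2: PC=7 idx=1 pred=T actual=T -> ctr[1]=3
Ev 3: PC=0 idx=0 pred=T actual=T -> ctr[0]=3
Ev 4: PC=7 idx=1 pred=T actual=T -> ctr[1]=3
Ev 5: PC=0 idx=0 pred=T actual=N -> ctr[0]=2
Ev 6: PC=0 idx=0 pred=T actual=N -> ctr[0]=1
Ev 7: PC=7 idx=1 pred=T actual=T -> ctr[1]=3
Ev 8: PC=0 idx=0 pred=N actual=T -> ctr[0]=2

Answer: 2 3 2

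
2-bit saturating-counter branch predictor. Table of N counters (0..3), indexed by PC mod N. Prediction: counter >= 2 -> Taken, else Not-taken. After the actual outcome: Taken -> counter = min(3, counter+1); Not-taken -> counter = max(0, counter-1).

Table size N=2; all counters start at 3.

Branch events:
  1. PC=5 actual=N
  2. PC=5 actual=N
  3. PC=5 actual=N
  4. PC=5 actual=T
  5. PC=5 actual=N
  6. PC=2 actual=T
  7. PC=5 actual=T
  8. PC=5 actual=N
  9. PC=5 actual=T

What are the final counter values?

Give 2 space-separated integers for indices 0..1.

Ev 1: PC=5 idx=1 pred=T actual=N -> ctr[1]=2
Ev 2: PC=5 idx=1 pred=T actual=N -> ctr[1]=1
Ev 3: PC=5 idx=1 pred=N actual=N -> ctr[1]=0
Ev 4: PC=5 idx=1 pred=N actual=T -> ctr[1]=1
Ev 5: PC=5 idx=1 pred=N actual=N -> ctr[1]=0
Ev 6: PC=2 idx=0 pred=T actual=T -> ctr[0]=3
Ev 7: PC=5 idx=1 pred=N actual=T -> ctr[1]=1
Ev 8: PC=5 idx=1 pred=N actual=N -> ctr[1]=0
Ev 9: PC=5 idx=1 pred=N actual=T -> ctr[1]=1

Answer: 3 1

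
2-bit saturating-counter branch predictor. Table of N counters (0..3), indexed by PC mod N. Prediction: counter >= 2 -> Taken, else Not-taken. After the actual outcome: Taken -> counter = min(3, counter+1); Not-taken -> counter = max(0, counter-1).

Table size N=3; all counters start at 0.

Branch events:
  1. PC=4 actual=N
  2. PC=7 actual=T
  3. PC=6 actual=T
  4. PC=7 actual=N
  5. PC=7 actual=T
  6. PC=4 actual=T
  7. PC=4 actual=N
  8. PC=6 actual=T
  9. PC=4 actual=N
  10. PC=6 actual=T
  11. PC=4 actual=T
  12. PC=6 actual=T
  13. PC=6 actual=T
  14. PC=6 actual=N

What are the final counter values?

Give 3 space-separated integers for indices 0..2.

Answer: 2 1 0

Derivation:
Ev 1: PC=4 idx=1 pred=N actual=N -> ctr[1]=0
Ev 2: PC=7 idx=1 pred=N actual=T -> ctr[1]=1
Ev 3: PC=6 idx=0 pred=N actual=T -> ctr[0]=1
Ev 4: PC=7 idx=1 pred=N actual=N -> ctr[1]=0
Ev 5: PC=7 idx=1 pred=N actual=T -> ctr[1]=1
Ev 6: PC=4 idx=1 pred=N actual=T -> ctr[1]=2
Ev 7: PC=4 idx=1 pred=T actual=N -> ctr[1]=1
Ev 8: PC=6 idx=0 pred=N actual=T -> ctr[0]=2
Ev 9: PC=4 idx=1 pred=N actual=N -> ctr[1]=0
Ev 10: PC=6 idx=0 pred=T actual=T -> ctr[0]=3
Ev 11: PC=4 idx=1 pred=N actual=T -> ctr[1]=1
Ev 12: PC=6 idx=0 pred=T actual=T -> ctr[0]=3
Ev 13: PC=6 idx=0 pred=T actual=T -> ctr[0]=3
Ev 14: PC=6 idx=0 pred=T actual=N -> ctr[0]=2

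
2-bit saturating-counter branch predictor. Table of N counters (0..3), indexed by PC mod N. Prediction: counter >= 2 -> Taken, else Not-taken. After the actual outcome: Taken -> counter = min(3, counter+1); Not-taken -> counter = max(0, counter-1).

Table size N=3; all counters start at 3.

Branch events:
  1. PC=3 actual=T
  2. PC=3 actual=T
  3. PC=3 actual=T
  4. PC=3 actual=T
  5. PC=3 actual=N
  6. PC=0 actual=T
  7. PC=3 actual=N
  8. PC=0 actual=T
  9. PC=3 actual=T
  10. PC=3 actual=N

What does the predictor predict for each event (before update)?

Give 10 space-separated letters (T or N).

Ev 1: PC=3 idx=0 pred=T actual=T -> ctr[0]=3
Ev 2: PC=3 idx=0 pred=T actual=T -> ctr[0]=3
Ev 3: PC=3 idx=0 pred=T actual=T -> ctr[0]=3
Ev 4: PC=3 idx=0 pred=T actual=T -> ctr[0]=3
Ev 5: PC=3 idx=0 pred=T actual=N -> ctr[0]=2
Ev 6: PC=0 idx=0 pred=T actual=T -> ctr[0]=3
Ev 7: PC=3 idx=0 pred=T actual=N -> ctr[0]=2
Ev 8: PC=0 idx=0 pred=T actual=T -> ctr[0]=3
Ev 9: PC=3 idx=0 pred=T actual=T -> ctr[0]=3
Ev 10: PC=3 idx=0 pred=T actual=N -> ctr[0]=2

Answer: T T T T T T T T T T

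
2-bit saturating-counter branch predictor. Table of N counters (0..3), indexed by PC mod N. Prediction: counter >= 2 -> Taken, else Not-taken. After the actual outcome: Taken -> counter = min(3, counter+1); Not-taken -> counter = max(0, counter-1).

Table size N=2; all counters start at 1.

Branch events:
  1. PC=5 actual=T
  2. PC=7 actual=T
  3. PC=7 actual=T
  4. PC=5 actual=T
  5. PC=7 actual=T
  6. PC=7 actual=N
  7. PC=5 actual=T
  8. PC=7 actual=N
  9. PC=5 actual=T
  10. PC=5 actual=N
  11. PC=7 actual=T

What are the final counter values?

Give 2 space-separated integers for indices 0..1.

Answer: 1 3

Derivation:
Ev 1: PC=5 idx=1 pred=N actual=T -> ctr[1]=2
Ev 2: PC=7 idx=1 pred=T actual=T -> ctr[1]=3
Ev 3: PC=7 idx=1 pred=T actual=T -> ctr[1]=3
Ev 4: PC=5 idx=1 pred=T actual=T -> ctr[1]=3
Ev 5: PC=7 idx=1 pred=T actual=T -> ctr[1]=3
Ev 6: PC=7 idx=1 pred=T actual=N -> ctr[1]=2
Ev 7: PC=5 idx=1 pred=T actual=T -> ctr[1]=3
Ev 8: PC=7 idx=1 pred=T actual=N -> ctr[1]=2
Ev 9: PC=5 idx=1 pred=T actual=T -> ctr[1]=3
Ev 10: PC=5 idx=1 pred=T actual=N -> ctr[1]=2
Ev 11: PC=7 idx=1 pred=T actual=T -> ctr[1]=3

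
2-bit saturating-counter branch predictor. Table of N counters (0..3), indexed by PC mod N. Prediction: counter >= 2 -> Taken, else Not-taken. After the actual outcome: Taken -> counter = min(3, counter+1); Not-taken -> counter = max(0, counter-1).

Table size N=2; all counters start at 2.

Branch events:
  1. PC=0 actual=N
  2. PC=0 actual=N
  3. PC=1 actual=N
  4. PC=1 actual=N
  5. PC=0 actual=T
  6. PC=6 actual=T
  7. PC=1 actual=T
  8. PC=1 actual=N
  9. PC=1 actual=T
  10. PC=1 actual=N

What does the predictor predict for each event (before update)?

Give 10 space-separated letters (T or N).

Answer: T N T N N N N N N N

Derivation:
Ev 1: PC=0 idx=0 pred=T actual=N -> ctr[0]=1
Ev 2: PC=0 idx=0 pred=N actual=N -> ctr[0]=0
Ev 3: PC=1 idx=1 pred=T actual=N -> ctr[1]=1
Ev 4: PC=1 idx=1 pred=N actual=N -> ctr[1]=0
Ev 5: PC=0 idx=0 pred=N actual=T -> ctr[0]=1
Ev 6: PC=6 idx=0 pred=N actual=T -> ctr[0]=2
Ev 7: PC=1 idx=1 pred=N actual=T -> ctr[1]=1
Ev 8: PC=1 idx=1 pred=N actual=N -> ctr[1]=0
Ev 9: PC=1 idx=1 pred=N actual=T -> ctr[1]=1
Ev 10: PC=1 idx=1 pred=N actual=N -> ctr[1]=0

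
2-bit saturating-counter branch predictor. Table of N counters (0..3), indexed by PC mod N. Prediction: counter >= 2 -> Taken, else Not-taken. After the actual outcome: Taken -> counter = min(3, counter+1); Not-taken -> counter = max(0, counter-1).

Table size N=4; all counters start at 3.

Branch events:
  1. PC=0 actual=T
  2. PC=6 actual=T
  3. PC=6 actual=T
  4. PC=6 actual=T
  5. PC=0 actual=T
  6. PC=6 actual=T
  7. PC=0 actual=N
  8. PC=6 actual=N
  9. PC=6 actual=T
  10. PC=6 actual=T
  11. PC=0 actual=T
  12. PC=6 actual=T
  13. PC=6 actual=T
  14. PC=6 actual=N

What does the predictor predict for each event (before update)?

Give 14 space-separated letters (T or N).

Ev 1: PC=0 idx=0 pred=T actual=T -> ctr[0]=3
Ev 2: PC=6 idx=2 pred=T actual=T -> ctr[2]=3
Ev 3: PC=6 idx=2 pred=T actual=T -> ctr[2]=3
Ev 4: PC=6 idx=2 pred=T actual=T -> ctr[2]=3
Ev 5: PC=0 idx=0 pred=T actual=T -> ctr[0]=3
Ev 6: PC=6 idx=2 pred=T actual=T -> ctr[2]=3
Ev 7: PC=0 idx=0 pred=T actual=N -> ctr[0]=2
Ev 8: PC=6 idx=2 pred=T actual=N -> ctr[2]=2
Ev 9: PC=6 idx=2 pred=T actual=T -> ctr[2]=3
Ev 10: PC=6 idx=2 pred=T actual=T -> ctr[2]=3
Ev 11: PC=0 idx=0 pred=T actual=T -> ctr[0]=3
Ev 12: PC=6 idx=2 pred=T actual=T -> ctr[2]=3
Ev 13: PC=6 idx=2 pred=T actual=T -> ctr[2]=3
Ev 14: PC=6 idx=2 pred=T actual=N -> ctr[2]=2

Answer: T T T T T T T T T T T T T T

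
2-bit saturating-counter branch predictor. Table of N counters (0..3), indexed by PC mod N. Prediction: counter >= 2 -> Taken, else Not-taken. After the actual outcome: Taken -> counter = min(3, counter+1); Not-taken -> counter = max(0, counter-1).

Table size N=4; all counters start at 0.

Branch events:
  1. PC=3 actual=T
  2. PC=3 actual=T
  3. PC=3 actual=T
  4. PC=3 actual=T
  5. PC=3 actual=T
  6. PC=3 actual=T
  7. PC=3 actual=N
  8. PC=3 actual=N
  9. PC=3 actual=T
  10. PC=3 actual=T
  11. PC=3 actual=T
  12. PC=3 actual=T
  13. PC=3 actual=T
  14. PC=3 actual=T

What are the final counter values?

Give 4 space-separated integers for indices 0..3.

Ev 1: PC=3 idx=3 pred=N actual=T -> ctr[3]=1
Ev 2: PC=3 idx=3 pred=N actual=T -> ctr[3]=2
Ev 3: PC=3 idx=3 pred=T actual=T -> ctr[3]=3
Ev 4: PC=3 idx=3 pred=T actual=T -> ctr[3]=3
Ev 5: PC=3 idx=3 pred=T actual=T -> ctr[3]=3
Ev 6: PC=3 idx=3 pred=T actual=T -> ctr[3]=3
Ev 7: PC=3 idx=3 pred=T actual=N -> ctr[3]=2
Ev 8: PC=3 idx=3 pred=T actual=N -> ctr[3]=1
Ev 9: PC=3 idx=3 pred=N actual=T -> ctr[3]=2
Ev 10: PC=3 idx=3 pred=T actual=T -> ctr[3]=3
Ev 11: PC=3 idx=3 pred=T actual=T -> ctr[3]=3
Ev 12: PC=3 idx=3 pred=T actual=T -> ctr[3]=3
Ev 13: PC=3 idx=3 pred=T actual=T -> ctr[3]=3
Ev 14: PC=3 idx=3 pred=T actual=T -> ctr[3]=3

Answer: 0 0 0 3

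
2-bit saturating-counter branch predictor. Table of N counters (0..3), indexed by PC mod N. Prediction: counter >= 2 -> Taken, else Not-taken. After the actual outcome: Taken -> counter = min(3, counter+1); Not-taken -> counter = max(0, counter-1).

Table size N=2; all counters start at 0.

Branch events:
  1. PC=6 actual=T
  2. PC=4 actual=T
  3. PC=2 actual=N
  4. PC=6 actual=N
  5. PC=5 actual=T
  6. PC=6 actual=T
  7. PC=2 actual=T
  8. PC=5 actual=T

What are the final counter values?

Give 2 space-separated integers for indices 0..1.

Ev 1: PC=6 idx=0 pred=N actual=T -> ctr[0]=1
Ev 2: PC=4 idx=0 pred=N actual=T -> ctr[0]=2
Ev 3: PC=2 idx=0 pred=T actual=N -> ctr[0]=1
Ev 4: PC=6 idx=0 pred=N actual=N -> ctr[0]=0
Ev 5: PC=5 idx=1 pred=N actual=T -> ctr[1]=1
Ev 6: PC=6 idx=0 pred=N actual=T -> ctr[0]=1
Ev 7: PC=2 idx=0 pred=N actual=T -> ctr[0]=2
Ev 8: PC=5 idx=1 pred=N actual=T -> ctr[1]=2

Answer: 2 2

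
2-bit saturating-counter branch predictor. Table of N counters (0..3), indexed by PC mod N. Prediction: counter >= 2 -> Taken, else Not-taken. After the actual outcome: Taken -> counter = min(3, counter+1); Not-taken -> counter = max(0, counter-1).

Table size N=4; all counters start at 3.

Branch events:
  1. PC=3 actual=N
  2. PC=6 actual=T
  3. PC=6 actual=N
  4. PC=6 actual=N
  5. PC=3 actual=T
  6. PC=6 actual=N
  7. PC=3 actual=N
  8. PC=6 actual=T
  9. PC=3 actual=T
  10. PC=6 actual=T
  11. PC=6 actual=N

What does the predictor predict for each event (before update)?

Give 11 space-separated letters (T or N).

Ev 1: PC=3 idx=3 pred=T actual=N -> ctr[3]=2
Ev 2: PC=6 idx=2 pred=T actual=T -> ctr[2]=3
Ev 3: PC=6 idx=2 pred=T actual=N -> ctr[2]=2
Ev 4: PC=6 idx=2 pred=T actual=N -> ctr[2]=1
Ev 5: PC=3 idx=3 pred=T actual=T -> ctr[3]=3
Ev 6: PC=6 idx=2 pred=N actual=N -> ctr[2]=0
Ev 7: PC=3 idx=3 pred=T actual=N -> ctr[3]=2
Ev 8: PC=6 idx=2 pred=N actual=T -> ctr[2]=1
Ev 9: PC=3 idx=3 pred=T actual=T -> ctr[3]=3
Ev 10: PC=6 idx=2 pred=N actual=T -> ctr[2]=2
Ev 11: PC=6 idx=2 pred=T actual=N -> ctr[2]=1

Answer: T T T T T N T N T N T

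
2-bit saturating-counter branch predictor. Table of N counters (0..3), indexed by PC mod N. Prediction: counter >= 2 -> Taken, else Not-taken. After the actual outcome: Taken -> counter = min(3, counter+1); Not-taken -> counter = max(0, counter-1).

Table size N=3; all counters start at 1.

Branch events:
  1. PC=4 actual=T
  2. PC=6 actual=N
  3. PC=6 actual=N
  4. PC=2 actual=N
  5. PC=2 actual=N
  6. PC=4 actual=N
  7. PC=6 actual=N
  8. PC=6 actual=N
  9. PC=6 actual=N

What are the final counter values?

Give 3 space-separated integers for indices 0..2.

Answer: 0 1 0

Derivation:
Ev 1: PC=4 idx=1 pred=N actual=T -> ctr[1]=2
Ev 2: PC=6 idx=0 pred=N actual=N -> ctr[0]=0
Ev 3: PC=6 idx=0 pred=N actual=N -> ctr[0]=0
Ev 4: PC=2 idx=2 pred=N actual=N -> ctr[2]=0
Ev 5: PC=2 idx=2 pred=N actual=N -> ctr[2]=0
Ev 6: PC=4 idx=1 pred=T actual=N -> ctr[1]=1
Ev 7: PC=6 idx=0 pred=N actual=N -> ctr[0]=0
Ev 8: PC=6 idx=0 pred=N actual=N -> ctr[0]=0
Ev 9: PC=6 idx=0 pred=N actual=N -> ctr[0]=0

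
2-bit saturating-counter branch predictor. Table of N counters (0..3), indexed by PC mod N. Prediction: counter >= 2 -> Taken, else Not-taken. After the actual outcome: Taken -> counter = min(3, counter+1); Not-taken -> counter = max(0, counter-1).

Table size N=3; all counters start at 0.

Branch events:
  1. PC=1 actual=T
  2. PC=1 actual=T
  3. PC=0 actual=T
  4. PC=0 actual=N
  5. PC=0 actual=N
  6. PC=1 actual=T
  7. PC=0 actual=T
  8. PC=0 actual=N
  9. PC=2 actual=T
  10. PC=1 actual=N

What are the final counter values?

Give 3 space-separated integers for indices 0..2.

Answer: 0 2 1

Derivation:
Ev 1: PC=1 idx=1 pred=N actual=T -> ctr[1]=1
Ev 2: PC=1 idx=1 pred=N actual=T -> ctr[1]=2
Ev 3: PC=0 idx=0 pred=N actual=T -> ctr[0]=1
Ev 4: PC=0 idx=0 pred=N actual=N -> ctr[0]=0
Ev 5: PC=0 idx=0 pred=N actual=N -> ctr[0]=0
Ev 6: PC=1 idx=1 pred=T actual=T -> ctr[1]=3
Ev 7: PC=0 idx=0 pred=N actual=T -> ctr[0]=1
Ev 8: PC=0 idx=0 pred=N actual=N -> ctr[0]=0
Ev 9: PC=2 idx=2 pred=N actual=T -> ctr[2]=1
Ev 10: PC=1 idx=1 pred=T actual=N -> ctr[1]=2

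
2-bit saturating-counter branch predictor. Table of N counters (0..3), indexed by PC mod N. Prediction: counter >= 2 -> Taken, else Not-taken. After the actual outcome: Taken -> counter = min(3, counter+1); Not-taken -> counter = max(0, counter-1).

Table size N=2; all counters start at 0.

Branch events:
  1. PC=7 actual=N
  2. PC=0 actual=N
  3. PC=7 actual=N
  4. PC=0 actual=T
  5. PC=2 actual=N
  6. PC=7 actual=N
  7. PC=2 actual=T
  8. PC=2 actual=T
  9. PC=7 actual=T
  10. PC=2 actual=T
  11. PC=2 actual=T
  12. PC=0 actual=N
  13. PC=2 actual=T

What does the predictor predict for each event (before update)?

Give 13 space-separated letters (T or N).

Answer: N N N N N N N N N T T T T

Derivation:
Ev 1: PC=7 idx=1 pred=N actual=N -> ctr[1]=0
Ev 2: PC=0 idx=0 pred=N actual=N -> ctr[0]=0
Ev 3: PC=7 idx=1 pred=N actual=N -> ctr[1]=0
Ev 4: PC=0 idx=0 pred=N actual=T -> ctr[0]=1
Ev 5: PC=2 idx=0 pred=N actual=N -> ctr[0]=0
Ev 6: PC=7 idx=1 pred=N actual=N -> ctr[1]=0
Ev 7: PC=2 idx=0 pred=N actual=T -> ctr[0]=1
Ev 8: PC=2 idx=0 pred=N actual=T -> ctr[0]=2
Ev 9: PC=7 idx=1 pred=N actual=T -> ctr[1]=1
Ev 10: PC=2 idx=0 pred=T actual=T -> ctr[0]=3
Ev 11: PC=2 idx=0 pred=T actual=T -> ctr[0]=3
Ev 12: PC=0 idx=0 pred=T actual=N -> ctr[0]=2
Ev 13: PC=2 idx=0 pred=T actual=T -> ctr[0]=3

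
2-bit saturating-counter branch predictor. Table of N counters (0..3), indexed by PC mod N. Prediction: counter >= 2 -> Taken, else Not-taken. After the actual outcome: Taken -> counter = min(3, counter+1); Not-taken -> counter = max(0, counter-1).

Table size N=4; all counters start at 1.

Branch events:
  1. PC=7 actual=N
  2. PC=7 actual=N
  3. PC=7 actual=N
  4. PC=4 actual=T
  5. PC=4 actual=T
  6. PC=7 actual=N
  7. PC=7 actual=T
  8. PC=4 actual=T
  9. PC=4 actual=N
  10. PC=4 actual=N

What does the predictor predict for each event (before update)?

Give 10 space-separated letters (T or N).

Ev 1: PC=7 idx=3 pred=N actual=N -> ctr[3]=0
Ev 2: PC=7 idx=3 pred=N actual=N -> ctr[3]=0
Ev 3: PC=7 idx=3 pred=N actual=N -> ctr[3]=0
Ev 4: PC=4 idx=0 pred=N actual=T -> ctr[0]=2
Ev 5: PC=4 idx=0 pred=T actual=T -> ctr[0]=3
Ev 6: PC=7 idx=3 pred=N actual=N -> ctr[3]=0
Ev 7: PC=7 idx=3 pred=N actual=T -> ctr[3]=1
Ev 8: PC=4 idx=0 pred=T actual=T -> ctr[0]=3
Ev 9: PC=4 idx=0 pred=T actual=N -> ctr[0]=2
Ev 10: PC=4 idx=0 pred=T actual=N -> ctr[0]=1

Answer: N N N N T N N T T T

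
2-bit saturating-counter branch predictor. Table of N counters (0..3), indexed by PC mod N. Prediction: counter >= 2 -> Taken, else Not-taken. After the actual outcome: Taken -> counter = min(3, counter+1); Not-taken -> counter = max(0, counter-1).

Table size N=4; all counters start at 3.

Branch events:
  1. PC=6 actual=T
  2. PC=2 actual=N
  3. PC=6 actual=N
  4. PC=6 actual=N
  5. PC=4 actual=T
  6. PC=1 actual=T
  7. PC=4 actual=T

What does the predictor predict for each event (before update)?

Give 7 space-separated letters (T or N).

Ev 1: PC=6 idx=2 pred=T actual=T -> ctr[2]=3
Ev 2: PC=2 idx=2 pred=T actual=N -> ctr[2]=2
Ev 3: PC=6 idx=2 pred=T actual=N -> ctr[2]=1
Ev 4: PC=6 idx=2 pred=N actual=N -> ctr[2]=0
Ev 5: PC=4 idx=0 pred=T actual=T -> ctr[0]=3
Ev 6: PC=1 idx=1 pred=T actual=T -> ctr[1]=3
Ev 7: PC=4 idx=0 pred=T actual=T -> ctr[0]=3

Answer: T T T N T T T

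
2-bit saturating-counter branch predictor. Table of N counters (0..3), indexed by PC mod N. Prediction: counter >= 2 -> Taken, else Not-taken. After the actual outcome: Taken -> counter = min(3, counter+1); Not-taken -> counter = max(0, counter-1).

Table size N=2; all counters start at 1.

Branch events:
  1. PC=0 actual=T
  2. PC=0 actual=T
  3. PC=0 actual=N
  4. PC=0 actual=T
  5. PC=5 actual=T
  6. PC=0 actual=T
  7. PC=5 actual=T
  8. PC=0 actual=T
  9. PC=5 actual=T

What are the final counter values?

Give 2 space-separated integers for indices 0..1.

Ev 1: PC=0 idx=0 pred=N actual=T -> ctr[0]=2
Ev 2: PC=0 idx=0 pred=T actual=T -> ctr[0]=3
Ev 3: PC=0 idx=0 pred=T actual=N -> ctr[0]=2
Ev 4: PC=0 idx=0 pred=T actual=T -> ctr[0]=3
Ev 5: PC=5 idx=1 pred=N actual=T -> ctr[1]=2
Ev 6: PC=0 idx=0 pred=T actual=T -> ctr[0]=3
Ev 7: PC=5 idx=1 pred=T actual=T -> ctr[1]=3
Ev 8: PC=0 idx=0 pred=T actual=T -> ctr[0]=3
Ev 9: PC=5 idx=1 pred=T actual=T -> ctr[1]=3

Answer: 3 3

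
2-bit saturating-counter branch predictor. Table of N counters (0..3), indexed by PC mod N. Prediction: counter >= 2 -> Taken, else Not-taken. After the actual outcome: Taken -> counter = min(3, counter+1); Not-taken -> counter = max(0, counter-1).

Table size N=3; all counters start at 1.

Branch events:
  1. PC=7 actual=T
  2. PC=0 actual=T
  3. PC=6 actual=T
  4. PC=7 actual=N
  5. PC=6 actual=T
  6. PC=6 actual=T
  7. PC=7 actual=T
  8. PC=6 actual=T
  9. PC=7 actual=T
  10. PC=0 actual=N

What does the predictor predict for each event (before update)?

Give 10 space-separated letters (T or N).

Ev 1: PC=7 idx=1 pred=N actual=T -> ctr[1]=2
Ev 2: PC=0 idx=0 pred=N actual=T -> ctr[0]=2
Ev 3: PC=6 idx=0 pred=T actual=T -> ctr[0]=3
Ev 4: PC=7 idx=1 pred=T actual=N -> ctr[1]=1
Ev 5: PC=6 idx=0 pred=T actual=T -> ctr[0]=3
Ev 6: PC=6 idx=0 pred=T actual=T -> ctr[0]=3
Ev 7: PC=7 idx=1 pred=N actual=T -> ctr[1]=2
Ev 8: PC=6 idx=0 pred=T actual=T -> ctr[0]=3
Ev 9: PC=7 idx=1 pred=T actual=T -> ctr[1]=3
Ev 10: PC=0 idx=0 pred=T actual=N -> ctr[0]=2

Answer: N N T T T T N T T T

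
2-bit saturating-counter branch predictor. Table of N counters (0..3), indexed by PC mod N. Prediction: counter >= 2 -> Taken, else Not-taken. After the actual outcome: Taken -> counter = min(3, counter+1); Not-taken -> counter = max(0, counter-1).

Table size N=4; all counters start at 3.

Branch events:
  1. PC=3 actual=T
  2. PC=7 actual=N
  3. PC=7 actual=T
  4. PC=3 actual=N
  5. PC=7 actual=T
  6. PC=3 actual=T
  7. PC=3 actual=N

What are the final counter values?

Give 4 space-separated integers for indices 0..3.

Ev 1: PC=3 idx=3 pred=T actual=T -> ctr[3]=3
Ev 2: PC=7 idx=3 pred=T actual=N -> ctr[3]=2
Ev 3: PC=7 idx=3 pred=T actual=T -> ctr[3]=3
Ev 4: PC=3 idx=3 pred=T actual=N -> ctr[3]=2
Ev 5: PC=7 idx=3 pred=T actual=T -> ctr[3]=3
Ev 6: PC=3 idx=3 pred=T actual=T -> ctr[3]=3
Ev 7: PC=3 idx=3 pred=T actual=N -> ctr[3]=2

Answer: 3 3 3 2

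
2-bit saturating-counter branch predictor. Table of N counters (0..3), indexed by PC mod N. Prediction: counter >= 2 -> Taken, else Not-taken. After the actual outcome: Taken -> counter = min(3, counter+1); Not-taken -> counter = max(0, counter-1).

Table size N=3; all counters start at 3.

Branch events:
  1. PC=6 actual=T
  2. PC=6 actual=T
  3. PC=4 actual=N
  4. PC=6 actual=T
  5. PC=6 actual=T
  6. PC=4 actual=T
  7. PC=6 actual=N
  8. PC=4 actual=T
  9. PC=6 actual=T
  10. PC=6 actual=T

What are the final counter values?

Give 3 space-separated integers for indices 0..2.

Ev 1: PC=6 idx=0 pred=T actual=T -> ctr[0]=3
Ev 2: PC=6 idx=0 pred=T actual=T -> ctr[0]=3
Ev 3: PC=4 idx=1 pred=T actual=N -> ctr[1]=2
Ev 4: PC=6 idx=0 pred=T actual=T -> ctr[0]=3
Ev 5: PC=6 idx=0 pred=T actual=T -> ctr[0]=3
Ev 6: PC=4 idx=1 pred=T actual=T -> ctr[1]=3
Ev 7: PC=6 idx=0 pred=T actual=N -> ctr[0]=2
Ev 8: PC=4 idx=1 pred=T actual=T -> ctr[1]=3
Ev 9: PC=6 idx=0 pred=T actual=T -> ctr[0]=3
Ev 10: PC=6 idx=0 pred=T actual=T -> ctr[0]=3

Answer: 3 3 3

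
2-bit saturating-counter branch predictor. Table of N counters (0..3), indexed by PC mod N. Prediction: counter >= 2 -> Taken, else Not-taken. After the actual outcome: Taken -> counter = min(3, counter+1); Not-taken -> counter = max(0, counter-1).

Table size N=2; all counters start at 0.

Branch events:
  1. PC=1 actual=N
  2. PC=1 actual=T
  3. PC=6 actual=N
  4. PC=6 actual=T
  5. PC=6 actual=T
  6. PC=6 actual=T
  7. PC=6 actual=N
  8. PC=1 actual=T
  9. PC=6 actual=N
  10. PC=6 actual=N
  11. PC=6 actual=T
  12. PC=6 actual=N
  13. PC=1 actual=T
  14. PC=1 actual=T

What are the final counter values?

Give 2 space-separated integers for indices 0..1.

Ev 1: PC=1 idx=1 pred=N actual=N -> ctr[1]=0
Ev 2: PC=1 idx=1 pred=N actual=T -> ctr[1]=1
Ev 3: PC=6 idx=0 pred=N actual=N -> ctr[0]=0
Ev 4: PC=6 idx=0 pred=N actual=T -> ctr[0]=1
Ev 5: PC=6 idx=0 pred=N actual=T -> ctr[0]=2
Ev 6: PC=6 idx=0 pred=T actual=T -> ctr[0]=3
Ev 7: PC=6 idx=0 pred=T actual=N -> ctr[0]=2
Ev 8: PC=1 idx=1 pred=N actual=T -> ctr[1]=2
Ev 9: PC=6 idx=0 pred=T actual=N -> ctr[0]=1
Ev 10: PC=6 idx=0 pred=N actual=N -> ctr[0]=0
Ev 11: PC=6 idx=0 pred=N actual=T -> ctr[0]=1
Ev 12: PC=6 idx=0 pred=N actual=N -> ctr[0]=0
Ev 13: PC=1 idx=1 pred=T actual=T -> ctr[1]=3
Ev 14: PC=1 idx=1 pred=T actual=T -> ctr[1]=3

Answer: 0 3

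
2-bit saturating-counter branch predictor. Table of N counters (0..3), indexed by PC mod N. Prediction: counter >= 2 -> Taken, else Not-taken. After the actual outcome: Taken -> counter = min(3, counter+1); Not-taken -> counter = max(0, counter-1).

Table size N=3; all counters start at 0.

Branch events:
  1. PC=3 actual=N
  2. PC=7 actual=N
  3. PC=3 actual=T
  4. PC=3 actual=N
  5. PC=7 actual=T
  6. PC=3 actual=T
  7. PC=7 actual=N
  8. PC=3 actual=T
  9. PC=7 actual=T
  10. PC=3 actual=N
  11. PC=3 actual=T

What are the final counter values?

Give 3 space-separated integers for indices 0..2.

Ev 1: PC=3 idx=0 pred=N actual=N -> ctr[0]=0
Ev 2: PC=7 idx=1 pred=N actual=N -> ctr[1]=0
Ev 3: PC=3 idx=0 pred=N actual=T -> ctr[0]=1
Ev 4: PC=3 idx=0 pred=N actual=N -> ctr[0]=0
Ev 5: PC=7 idx=1 pred=N actual=T -> ctr[1]=1
Ev 6: PC=3 idx=0 pred=N actual=T -> ctr[0]=1
Ev 7: PC=7 idx=1 pred=N actual=N -> ctr[1]=0
Ev 8: PC=3 idx=0 pred=N actual=T -> ctr[0]=2
Ev 9: PC=7 idx=1 pred=N actual=T -> ctr[1]=1
Ev 10: PC=3 idx=0 pred=T actual=N -> ctr[0]=1
Ev 11: PC=3 idx=0 pred=N actual=T -> ctr[0]=2

Answer: 2 1 0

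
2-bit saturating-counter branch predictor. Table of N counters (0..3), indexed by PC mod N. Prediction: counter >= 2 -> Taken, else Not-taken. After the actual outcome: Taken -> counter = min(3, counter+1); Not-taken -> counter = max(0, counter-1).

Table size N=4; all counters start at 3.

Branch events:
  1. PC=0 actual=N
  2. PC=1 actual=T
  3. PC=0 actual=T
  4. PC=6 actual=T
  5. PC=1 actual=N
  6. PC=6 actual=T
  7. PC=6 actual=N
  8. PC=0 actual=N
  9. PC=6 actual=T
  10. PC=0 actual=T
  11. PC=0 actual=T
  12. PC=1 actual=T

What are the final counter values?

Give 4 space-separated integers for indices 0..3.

Ev 1: PC=0 idx=0 pred=T actual=N -> ctr[0]=2
Ev 2: PC=1 idx=1 pred=T actual=T -> ctr[1]=3
Ev 3: PC=0 idx=0 pred=T actual=T -> ctr[0]=3
Ev 4: PC=6 idx=2 pred=T actual=T -> ctr[2]=3
Ev 5: PC=1 idx=1 pred=T actual=N -> ctr[1]=2
Ev 6: PC=6 idx=2 pred=T actual=T -> ctr[2]=3
Ev 7: PC=6 idx=2 pred=T actual=N -> ctr[2]=2
Ev 8: PC=0 idx=0 pred=T actual=N -> ctr[0]=2
Ev 9: PC=6 idx=2 pred=T actual=T -> ctr[2]=3
Ev 10: PC=0 idx=0 pred=T actual=T -> ctr[0]=3
Ev 11: PC=0 idx=0 pred=T actual=T -> ctr[0]=3
Ev 12: PC=1 idx=1 pred=T actual=T -> ctr[1]=3

Answer: 3 3 3 3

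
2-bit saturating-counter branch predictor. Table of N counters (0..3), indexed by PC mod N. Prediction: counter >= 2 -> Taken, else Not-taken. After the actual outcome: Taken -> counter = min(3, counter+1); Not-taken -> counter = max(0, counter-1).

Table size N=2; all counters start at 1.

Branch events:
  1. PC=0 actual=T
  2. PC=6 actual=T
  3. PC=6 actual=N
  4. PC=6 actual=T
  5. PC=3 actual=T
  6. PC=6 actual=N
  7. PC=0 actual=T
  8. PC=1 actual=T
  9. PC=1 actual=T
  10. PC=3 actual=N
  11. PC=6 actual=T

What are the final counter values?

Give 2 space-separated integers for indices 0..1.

Ev 1: PC=0 idx=0 pred=N actual=T -> ctr[0]=2
Ev 2: PC=6 idx=0 pred=T actual=T -> ctr[0]=3
Ev 3: PC=6 idx=0 pred=T actual=N -> ctr[0]=2
Ev 4: PC=6 idx=0 pred=T actual=T -> ctr[0]=3
Ev 5: PC=3 idx=1 pred=N actual=T -> ctr[1]=2
Ev 6: PC=6 idx=0 pred=T actual=N -> ctr[0]=2
Ev 7: PC=0 idx=0 pred=T actual=T -> ctr[0]=3
Ev 8: PC=1 idx=1 pred=T actual=T -> ctr[1]=3
Ev 9: PC=1 idx=1 pred=T actual=T -> ctr[1]=3
Ev 10: PC=3 idx=1 pred=T actual=N -> ctr[1]=2
Ev 11: PC=6 idx=0 pred=T actual=T -> ctr[0]=3

Answer: 3 2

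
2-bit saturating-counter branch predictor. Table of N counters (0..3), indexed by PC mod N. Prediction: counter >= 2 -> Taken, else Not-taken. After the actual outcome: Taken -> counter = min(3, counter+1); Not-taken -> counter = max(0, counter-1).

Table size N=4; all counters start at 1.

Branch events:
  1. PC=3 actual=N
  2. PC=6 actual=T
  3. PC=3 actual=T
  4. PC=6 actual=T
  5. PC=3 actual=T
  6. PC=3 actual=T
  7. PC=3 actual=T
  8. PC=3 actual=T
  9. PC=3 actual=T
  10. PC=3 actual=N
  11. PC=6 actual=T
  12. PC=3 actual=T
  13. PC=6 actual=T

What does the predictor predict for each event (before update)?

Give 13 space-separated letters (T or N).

Ev 1: PC=3 idx=3 pred=N actual=N -> ctr[3]=0
Ev 2: PC=6 idx=2 pred=N actual=T -> ctr[2]=2
Ev 3: PC=3 idx=3 pred=N actual=T -> ctr[3]=1
Ev 4: PC=6 idx=2 pred=T actual=T -> ctr[2]=3
Ev 5: PC=3 idx=3 pred=N actual=T -> ctr[3]=2
Ev 6: PC=3 idx=3 pred=T actual=T -> ctr[3]=3
Ev 7: PC=3 idx=3 pred=T actual=T -> ctr[3]=3
Ev 8: PC=3 idx=3 pred=T actual=T -> ctr[3]=3
Ev 9: PC=3 idx=3 pred=T actual=T -> ctr[3]=3
Ev 10: PC=3 idx=3 pred=T actual=N -> ctr[3]=2
Ev 11: PC=6 idx=2 pred=T actual=T -> ctr[2]=3
Ev 12: PC=3 idx=3 pred=T actual=T -> ctr[3]=3
Ev 13: PC=6 idx=2 pred=T actual=T -> ctr[2]=3

Answer: N N N T N T T T T T T T T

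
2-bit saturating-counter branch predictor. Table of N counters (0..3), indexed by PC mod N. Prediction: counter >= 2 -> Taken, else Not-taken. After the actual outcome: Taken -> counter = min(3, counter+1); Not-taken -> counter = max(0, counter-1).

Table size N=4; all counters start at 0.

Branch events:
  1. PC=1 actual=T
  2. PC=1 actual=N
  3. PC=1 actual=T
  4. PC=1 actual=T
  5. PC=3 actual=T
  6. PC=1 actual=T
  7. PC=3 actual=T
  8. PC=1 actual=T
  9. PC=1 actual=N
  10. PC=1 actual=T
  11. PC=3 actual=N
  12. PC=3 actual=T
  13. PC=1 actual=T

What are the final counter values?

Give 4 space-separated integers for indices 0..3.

Answer: 0 3 0 2

Derivation:
Ev 1: PC=1 idx=1 pred=N actual=T -> ctr[1]=1
Ev 2: PC=1 idx=1 pred=N actual=N -> ctr[1]=0
Ev 3: PC=1 idx=1 pred=N actual=T -> ctr[1]=1
Ev 4: PC=1 idx=1 pred=N actual=T -> ctr[1]=2
Ev 5: PC=3 idx=3 pred=N actual=T -> ctr[3]=1
Ev 6: PC=1 idx=1 pred=T actual=T -> ctr[1]=3
Ev 7: PC=3 idx=3 pred=N actual=T -> ctr[3]=2
Ev 8: PC=1 idx=1 pred=T actual=T -> ctr[1]=3
Ev 9: PC=1 idx=1 pred=T actual=N -> ctr[1]=2
Ev 10: PC=1 idx=1 pred=T actual=T -> ctr[1]=3
Ev 11: PC=3 idx=3 pred=T actual=N -> ctr[3]=1
Ev 12: PC=3 idx=3 pred=N actual=T -> ctr[3]=2
Ev 13: PC=1 idx=1 pred=T actual=T -> ctr[1]=3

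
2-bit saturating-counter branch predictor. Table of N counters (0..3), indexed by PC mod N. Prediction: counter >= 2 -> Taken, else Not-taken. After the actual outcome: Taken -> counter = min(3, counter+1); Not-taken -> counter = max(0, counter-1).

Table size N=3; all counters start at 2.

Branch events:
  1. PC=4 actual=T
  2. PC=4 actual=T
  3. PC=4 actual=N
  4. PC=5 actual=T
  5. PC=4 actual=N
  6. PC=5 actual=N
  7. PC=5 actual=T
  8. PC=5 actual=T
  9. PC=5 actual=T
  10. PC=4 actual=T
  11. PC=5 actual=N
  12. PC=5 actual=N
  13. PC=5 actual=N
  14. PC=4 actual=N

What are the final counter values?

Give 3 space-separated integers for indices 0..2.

Ev 1: PC=4 idx=1 pred=T actual=T -> ctr[1]=3
Ev 2: PC=4 idx=1 pred=T actual=T -> ctr[1]=3
Ev 3: PC=4 idx=1 pred=T actual=N -> ctr[1]=2
Ev 4: PC=5 idx=2 pred=T actual=T -> ctr[2]=3
Ev 5: PC=4 idx=1 pred=T actual=N -> ctr[1]=1
Ev 6: PC=5 idx=2 pred=T actual=N -> ctr[2]=2
Ev 7: PC=5 idx=2 pred=T actual=T -> ctr[2]=3
Ev 8: PC=5 idx=2 pred=T actual=T -> ctr[2]=3
Ev 9: PC=5 idx=2 pred=T actual=T -> ctr[2]=3
Ev 10: PC=4 idx=1 pred=N actual=T -> ctr[1]=2
Ev 11: PC=5 idx=2 pred=T actual=N -> ctr[2]=2
Ev 12: PC=5 idx=2 pred=T actual=N -> ctr[2]=1
Ev 13: PC=5 idx=2 pred=N actual=N -> ctr[2]=0
Ev 14: PC=4 idx=1 pred=T actual=N -> ctr[1]=1

Answer: 2 1 0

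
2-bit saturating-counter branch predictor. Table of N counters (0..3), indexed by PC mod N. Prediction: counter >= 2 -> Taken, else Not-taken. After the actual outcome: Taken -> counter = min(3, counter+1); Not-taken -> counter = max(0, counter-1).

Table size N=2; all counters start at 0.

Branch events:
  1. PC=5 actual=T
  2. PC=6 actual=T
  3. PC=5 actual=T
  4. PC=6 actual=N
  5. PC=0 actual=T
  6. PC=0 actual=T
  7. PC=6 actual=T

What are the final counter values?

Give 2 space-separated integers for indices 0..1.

Answer: 3 2

Derivation:
Ev 1: PC=5 idx=1 pred=N actual=T -> ctr[1]=1
Ev 2: PC=6 idx=0 pred=N actual=T -> ctr[0]=1
Ev 3: PC=5 idx=1 pred=N actual=T -> ctr[1]=2
Ev 4: PC=6 idx=0 pred=N actual=N -> ctr[0]=0
Ev 5: PC=0 idx=0 pred=N actual=T -> ctr[0]=1
Ev 6: PC=0 idx=0 pred=N actual=T -> ctr[0]=2
Ev 7: PC=6 idx=0 pred=T actual=T -> ctr[0]=3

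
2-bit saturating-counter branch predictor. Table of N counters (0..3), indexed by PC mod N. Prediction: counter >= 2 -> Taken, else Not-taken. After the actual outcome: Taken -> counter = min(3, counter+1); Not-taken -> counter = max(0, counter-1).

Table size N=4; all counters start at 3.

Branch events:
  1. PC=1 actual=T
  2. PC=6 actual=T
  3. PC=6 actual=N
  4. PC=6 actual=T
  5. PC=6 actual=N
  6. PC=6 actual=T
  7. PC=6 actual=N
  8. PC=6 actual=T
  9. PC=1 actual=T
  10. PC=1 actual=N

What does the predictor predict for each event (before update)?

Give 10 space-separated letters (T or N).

Ev 1: PC=1 idx=1 pred=T actual=T -> ctr[1]=3
Ev 2: PC=6 idx=2 pred=T actual=T -> ctr[2]=3
Ev 3: PC=6 idx=2 pred=T actual=N -> ctr[2]=2
Ev 4: PC=6 idx=2 pred=T actual=T -> ctr[2]=3
Ev 5: PC=6 idx=2 pred=T actual=N -> ctr[2]=2
Ev 6: PC=6 idx=2 pred=T actual=T -> ctr[2]=3
Ev 7: PC=6 idx=2 pred=T actual=N -> ctr[2]=2
Ev 8: PC=6 idx=2 pred=T actual=T -> ctr[2]=3
Ev 9: PC=1 idx=1 pred=T actual=T -> ctr[1]=3
Ev 10: PC=1 idx=1 pred=T actual=N -> ctr[1]=2

Answer: T T T T T T T T T T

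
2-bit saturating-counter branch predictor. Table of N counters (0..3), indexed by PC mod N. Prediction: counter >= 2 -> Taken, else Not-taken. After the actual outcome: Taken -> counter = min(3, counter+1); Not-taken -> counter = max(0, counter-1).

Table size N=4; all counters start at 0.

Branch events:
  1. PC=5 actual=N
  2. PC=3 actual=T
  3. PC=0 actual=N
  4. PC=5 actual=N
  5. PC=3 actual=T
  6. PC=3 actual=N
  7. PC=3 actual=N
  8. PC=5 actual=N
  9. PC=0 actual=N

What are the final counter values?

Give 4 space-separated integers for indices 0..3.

Answer: 0 0 0 0

Derivation:
Ev 1: PC=5 idx=1 pred=N actual=N -> ctr[1]=0
Ev 2: PC=3 idx=3 pred=N actual=T -> ctr[3]=1
Ev 3: PC=0 idx=0 pred=N actual=N -> ctr[0]=0
Ev 4: PC=5 idx=1 pred=N actual=N -> ctr[1]=0
Ev 5: PC=3 idx=3 pred=N actual=T -> ctr[3]=2
Ev 6: PC=3 idx=3 pred=T actual=N -> ctr[3]=1
Ev 7: PC=3 idx=3 pred=N actual=N -> ctr[3]=0
Ev 8: PC=5 idx=1 pred=N actual=N -> ctr[1]=0
Ev 9: PC=0 idx=0 pred=N actual=N -> ctr[0]=0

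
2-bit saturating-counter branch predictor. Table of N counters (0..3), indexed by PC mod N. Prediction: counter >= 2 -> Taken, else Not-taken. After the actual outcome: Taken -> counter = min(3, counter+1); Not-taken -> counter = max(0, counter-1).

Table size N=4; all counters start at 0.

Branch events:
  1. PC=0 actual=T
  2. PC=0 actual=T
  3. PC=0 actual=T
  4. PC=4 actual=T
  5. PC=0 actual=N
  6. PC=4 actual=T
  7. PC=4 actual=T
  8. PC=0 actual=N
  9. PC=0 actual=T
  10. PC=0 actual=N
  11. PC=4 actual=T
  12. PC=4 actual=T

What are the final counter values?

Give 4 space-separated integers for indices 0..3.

Ev 1: PC=0 idx=0 pred=N actual=T -> ctr[0]=1
Ev 2: PC=0 idx=0 pred=N actual=T -> ctr[0]=2
Ev 3: PC=0 idx=0 pred=T actual=T -> ctr[0]=3
Ev 4: PC=4 idx=0 pred=T actual=T -> ctr[0]=3
Ev 5: PC=0 idx=0 pred=T actual=N -> ctr[0]=2
Ev 6: PC=4 idx=0 pred=T actual=T -> ctr[0]=3
Ev 7: PC=4 idx=0 pred=T actual=T -> ctr[0]=3
Ev 8: PC=0 idx=0 pred=T actual=N -> ctr[0]=2
Ev 9: PC=0 idx=0 pred=T actual=T -> ctr[0]=3
Ev 10: PC=0 idx=0 pred=T actual=N -> ctr[0]=2
Ev 11: PC=4 idx=0 pred=T actual=T -> ctr[0]=3
Ev 12: PC=4 idx=0 pred=T actual=T -> ctr[0]=3

Answer: 3 0 0 0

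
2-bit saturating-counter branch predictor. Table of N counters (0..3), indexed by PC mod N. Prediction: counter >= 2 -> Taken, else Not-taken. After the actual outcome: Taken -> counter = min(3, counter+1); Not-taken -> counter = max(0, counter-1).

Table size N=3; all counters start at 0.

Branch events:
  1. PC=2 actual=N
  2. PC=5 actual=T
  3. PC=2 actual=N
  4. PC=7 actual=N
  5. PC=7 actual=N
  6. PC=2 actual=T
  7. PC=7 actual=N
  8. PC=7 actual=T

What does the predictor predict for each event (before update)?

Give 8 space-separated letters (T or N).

Answer: N N N N N N N N

Derivation:
Ev 1: PC=2 idx=2 pred=N actual=N -> ctr[2]=0
Ev 2: PC=5 idx=2 pred=N actual=T -> ctr[2]=1
Ev 3: PC=2 idx=2 pred=N actual=N -> ctr[2]=0
Ev 4: PC=7 idx=1 pred=N actual=N -> ctr[1]=0
Ev 5: PC=7 idx=1 pred=N actual=N -> ctr[1]=0
Ev 6: PC=2 idx=2 pred=N actual=T -> ctr[2]=1
Ev 7: PC=7 idx=1 pred=N actual=N -> ctr[1]=0
Ev 8: PC=7 idx=1 pred=N actual=T -> ctr[1]=1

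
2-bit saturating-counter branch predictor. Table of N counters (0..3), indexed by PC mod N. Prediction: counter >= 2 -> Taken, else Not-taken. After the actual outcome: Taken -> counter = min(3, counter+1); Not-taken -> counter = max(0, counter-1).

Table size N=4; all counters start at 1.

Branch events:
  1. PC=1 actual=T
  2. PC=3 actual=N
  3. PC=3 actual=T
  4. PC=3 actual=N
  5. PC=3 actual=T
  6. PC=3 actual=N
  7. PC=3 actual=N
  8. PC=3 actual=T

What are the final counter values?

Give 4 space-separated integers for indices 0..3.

Ev 1: PC=1 idx=1 pred=N actual=T -> ctr[1]=2
Ev 2: PC=3 idx=3 pred=N actual=N -> ctr[3]=0
Ev 3: PC=3 idx=3 pred=N actual=T -> ctr[3]=1
Ev 4: PC=3 idx=3 pred=N actual=N -> ctr[3]=0
Ev 5: PC=3 idx=3 pred=N actual=T -> ctr[3]=1
Ev 6: PC=3 idx=3 pred=N actual=N -> ctr[3]=0
Ev 7: PC=3 idx=3 pred=N actual=N -> ctr[3]=0
Ev 8: PC=3 idx=3 pred=N actual=T -> ctr[3]=1

Answer: 1 2 1 1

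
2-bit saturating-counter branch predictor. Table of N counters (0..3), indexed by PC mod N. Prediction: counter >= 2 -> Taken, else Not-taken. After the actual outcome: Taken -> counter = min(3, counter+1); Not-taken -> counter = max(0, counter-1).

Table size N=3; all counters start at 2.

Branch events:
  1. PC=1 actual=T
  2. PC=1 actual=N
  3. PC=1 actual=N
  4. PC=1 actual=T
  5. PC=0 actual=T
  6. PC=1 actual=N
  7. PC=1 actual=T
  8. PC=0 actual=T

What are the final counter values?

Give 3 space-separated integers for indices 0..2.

Answer: 3 2 2

Derivation:
Ev 1: PC=1 idx=1 pred=T actual=T -> ctr[1]=3
Ev 2: PC=1 idx=1 pred=T actual=N -> ctr[1]=2
Ev 3: PC=1 idx=1 pred=T actual=N -> ctr[1]=1
Ev 4: PC=1 idx=1 pred=N actual=T -> ctr[1]=2
Ev 5: PC=0 idx=0 pred=T actual=T -> ctr[0]=3
Ev 6: PC=1 idx=1 pred=T actual=N -> ctr[1]=1
Ev 7: PC=1 idx=1 pred=N actual=T -> ctr[1]=2
Ev 8: PC=0 idx=0 pred=T actual=T -> ctr[0]=3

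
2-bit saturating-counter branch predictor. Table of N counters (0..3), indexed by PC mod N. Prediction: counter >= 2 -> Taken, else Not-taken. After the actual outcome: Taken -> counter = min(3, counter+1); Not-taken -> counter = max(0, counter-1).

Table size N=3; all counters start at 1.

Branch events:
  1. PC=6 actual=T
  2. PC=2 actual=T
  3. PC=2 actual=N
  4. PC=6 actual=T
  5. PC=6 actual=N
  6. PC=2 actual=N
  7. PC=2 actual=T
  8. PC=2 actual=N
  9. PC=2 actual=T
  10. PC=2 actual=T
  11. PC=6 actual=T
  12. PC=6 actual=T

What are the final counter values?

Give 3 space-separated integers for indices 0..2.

Ev 1: PC=6 idx=0 pred=N actual=T -> ctr[0]=2
Ev 2: PC=2 idx=2 pred=N actual=T -> ctr[2]=2
Ev 3: PC=2 idx=2 pred=T actual=N -> ctr[2]=1
Ev 4: PC=6 idx=0 pred=T actual=T -> ctr[0]=3
Ev 5: PC=6 idx=0 pred=T actual=N -> ctr[0]=2
Ev 6: PC=2 idx=2 pred=N actual=N -> ctr[2]=0
Ev 7: PC=2 idx=2 pred=N actual=T -> ctr[2]=1
Ev 8: PC=2 idx=2 pred=N actual=N -> ctr[2]=0
Ev 9: PC=2 idx=2 pred=N actual=T -> ctr[2]=1
Ev 10: PC=2 idx=2 pred=N actual=T -> ctr[2]=2
Ev 11: PC=6 idx=0 pred=T actual=T -> ctr[0]=3
Ev 12: PC=6 idx=0 pred=T actual=T -> ctr[0]=3

Answer: 3 1 2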